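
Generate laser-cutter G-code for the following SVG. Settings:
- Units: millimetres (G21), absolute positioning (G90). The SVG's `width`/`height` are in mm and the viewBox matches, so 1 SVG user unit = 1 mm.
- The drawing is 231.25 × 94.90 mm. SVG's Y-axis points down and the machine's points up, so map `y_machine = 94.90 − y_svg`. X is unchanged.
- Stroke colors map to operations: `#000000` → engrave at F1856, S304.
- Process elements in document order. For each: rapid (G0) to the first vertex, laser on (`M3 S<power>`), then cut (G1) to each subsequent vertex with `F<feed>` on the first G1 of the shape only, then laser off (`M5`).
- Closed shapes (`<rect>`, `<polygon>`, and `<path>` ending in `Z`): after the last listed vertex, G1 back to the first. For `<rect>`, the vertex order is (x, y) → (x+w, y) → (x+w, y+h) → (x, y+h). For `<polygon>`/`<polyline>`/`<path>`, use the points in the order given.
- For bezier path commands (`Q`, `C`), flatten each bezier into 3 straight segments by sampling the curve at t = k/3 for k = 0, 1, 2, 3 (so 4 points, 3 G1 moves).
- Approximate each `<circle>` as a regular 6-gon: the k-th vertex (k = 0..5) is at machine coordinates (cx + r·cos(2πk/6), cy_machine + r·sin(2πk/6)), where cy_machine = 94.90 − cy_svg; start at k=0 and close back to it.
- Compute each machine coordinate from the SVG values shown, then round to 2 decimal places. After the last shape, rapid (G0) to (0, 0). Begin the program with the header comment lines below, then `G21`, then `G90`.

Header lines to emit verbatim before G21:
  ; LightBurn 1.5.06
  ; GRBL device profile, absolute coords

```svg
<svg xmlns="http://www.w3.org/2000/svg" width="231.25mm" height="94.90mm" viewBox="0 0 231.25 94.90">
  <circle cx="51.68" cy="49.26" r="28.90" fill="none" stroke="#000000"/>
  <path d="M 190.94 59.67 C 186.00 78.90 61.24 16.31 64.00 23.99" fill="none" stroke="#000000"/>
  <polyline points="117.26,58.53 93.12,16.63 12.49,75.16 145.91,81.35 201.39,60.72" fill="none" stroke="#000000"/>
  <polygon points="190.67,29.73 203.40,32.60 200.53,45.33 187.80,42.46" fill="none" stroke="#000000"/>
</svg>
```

; LightBurn 1.5.06
; GRBL device profile, absolute coords
G21
G90
G0 X80.58 Y45.64
M3 S304
G1 X66.13 Y70.67 F1856
G1 X37.23 Y70.67
G1 X22.78 Y45.64
G1 X37.23 Y20.61
G1 X66.13 Y20.61
G1 X80.58 Y45.64
M5
G0 X190.94 Y35.23
M3 S304
G1 X155.22 Y37.64 F1856
G1 X94.59 Y60.80
G1 X64.00 Y70.91
M5
G0 X117.26 Y36.37
M3 S304
G1 X93.12 Y78.27 F1856
G1 X12.49 Y19.74
G1 X145.91 Y13.55
G1 X201.39 Y34.18
M5
G0 X190.67 Y65.17
M3 S304
G1 X203.40 Y62.30 F1856
G1 X200.53 Y49.57
G1 X187.80 Y52.44
G1 X190.67 Y65.17
M5
G0 X0.00 Y0.00

1 u = 1 mm; y_m = 94.90 − y.

[1] `<circle>` circle, #000000→engrave S304 F1856: (80.58,45.64) → (66.13,70.67) → (37.23,70.67) → (22.78,45.64) → (37.23,20.61) → (66.13,20.61) → (80.58,45.64) (closed)

[2] `<path>` cubic bezier, #000000→engrave S304 F1856: (190.94,35.23) → (155.22,37.64) → (94.59,60.80) → (64.00,70.91)

[3] `<polyline>` open polyline, #000000→engrave S304 F1856: (117.26,36.37) → (93.12,78.27) → (12.49,19.74) → (145.91,13.55) → (201.39,34.18)

[4] `<polygon>` regular polygon, #000000→engrave S304 F1856: (190.67,65.17) → (203.40,62.30) → (200.53,49.57) → (187.80,52.44) → (190.67,65.17) (closed)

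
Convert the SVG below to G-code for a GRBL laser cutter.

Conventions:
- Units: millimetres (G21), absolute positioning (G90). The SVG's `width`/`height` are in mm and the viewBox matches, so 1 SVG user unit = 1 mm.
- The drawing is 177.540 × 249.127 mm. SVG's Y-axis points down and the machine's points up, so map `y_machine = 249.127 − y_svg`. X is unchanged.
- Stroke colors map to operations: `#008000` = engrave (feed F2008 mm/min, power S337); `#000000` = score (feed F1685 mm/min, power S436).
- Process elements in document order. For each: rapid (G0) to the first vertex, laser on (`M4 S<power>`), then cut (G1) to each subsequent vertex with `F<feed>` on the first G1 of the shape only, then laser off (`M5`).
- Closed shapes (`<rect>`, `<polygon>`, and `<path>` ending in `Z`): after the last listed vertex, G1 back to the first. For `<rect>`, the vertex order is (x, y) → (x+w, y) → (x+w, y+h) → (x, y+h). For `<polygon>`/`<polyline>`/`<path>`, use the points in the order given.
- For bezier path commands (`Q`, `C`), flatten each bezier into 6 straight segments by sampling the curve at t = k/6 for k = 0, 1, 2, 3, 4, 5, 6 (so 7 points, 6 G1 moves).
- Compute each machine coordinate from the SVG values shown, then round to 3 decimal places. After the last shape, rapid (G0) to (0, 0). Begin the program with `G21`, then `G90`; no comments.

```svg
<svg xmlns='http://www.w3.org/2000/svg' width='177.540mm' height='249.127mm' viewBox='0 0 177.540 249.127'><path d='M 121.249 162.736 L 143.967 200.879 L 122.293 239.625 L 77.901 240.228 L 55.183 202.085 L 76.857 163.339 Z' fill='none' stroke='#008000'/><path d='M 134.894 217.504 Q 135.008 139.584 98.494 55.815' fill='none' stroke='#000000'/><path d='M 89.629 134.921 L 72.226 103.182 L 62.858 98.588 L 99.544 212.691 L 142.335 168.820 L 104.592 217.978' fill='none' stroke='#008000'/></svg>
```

G21
G90
G0 X121.249 Y86.391
M4 S337
G1 X143.967 Y48.248 F2008
G1 X122.293 Y9.502
G1 X77.901 Y8.899
G1 X55.183 Y47.042
G1 X76.857 Y85.788
G1 X121.249 Y86.391
M5
G0 X134.894 Y31.623
M4 S436
G1 X133.915 Y57.759 F1685
G1 X130.900 Y84.220
G1 X125.851 Y111.005
G1 X118.767 Y138.116
G1 X109.648 Y165.551
G1 X98.494 Y193.312
M5
G0 X89.629 Y114.206
M4 S337
G1 X72.226 Y145.945 F2008
G1 X62.858 Y150.539
G1 X99.544 Y36.436
G1 X142.335 Y80.307
G1 X104.592 Y31.149
M5
G0 X0.000 Y0.000

Since the viewBox matches the mm dimensions, user units are millimetres directly. The only transform is the Y-flip y_m = 249.127 − y_svg.

Shape 1 is a regular polygon drawn with `<path>`. Its stroke #008000 means engrave at S337, F2008. After flipping Y the toolpath is (121.249,86.391) → (143.967,48.248) → (122.293,9.502) → (77.901,8.899) → (55.183,47.042) → (76.857,85.788) → (121.249,86.391), returning to the start.

Shape 2 is a quadratic bezier drawn with `<path>`. Its stroke #000000 means score at S436, F1685. After flipping Y the toolpath is (134.894,31.623) → (133.915,57.759) → (130.900,84.220) → (125.851,111.005) → (118.767,138.116) → (109.648,165.551) → (98.494,193.312).

Shape 3 is a open polyline drawn with `<path>`. Its stroke #008000 means engrave at S337, F2008. After flipping Y the toolpath is (89.629,114.206) → (72.226,145.945) → (62.858,150.539) → (99.544,36.436) → (142.335,80.307) → (104.592,31.149).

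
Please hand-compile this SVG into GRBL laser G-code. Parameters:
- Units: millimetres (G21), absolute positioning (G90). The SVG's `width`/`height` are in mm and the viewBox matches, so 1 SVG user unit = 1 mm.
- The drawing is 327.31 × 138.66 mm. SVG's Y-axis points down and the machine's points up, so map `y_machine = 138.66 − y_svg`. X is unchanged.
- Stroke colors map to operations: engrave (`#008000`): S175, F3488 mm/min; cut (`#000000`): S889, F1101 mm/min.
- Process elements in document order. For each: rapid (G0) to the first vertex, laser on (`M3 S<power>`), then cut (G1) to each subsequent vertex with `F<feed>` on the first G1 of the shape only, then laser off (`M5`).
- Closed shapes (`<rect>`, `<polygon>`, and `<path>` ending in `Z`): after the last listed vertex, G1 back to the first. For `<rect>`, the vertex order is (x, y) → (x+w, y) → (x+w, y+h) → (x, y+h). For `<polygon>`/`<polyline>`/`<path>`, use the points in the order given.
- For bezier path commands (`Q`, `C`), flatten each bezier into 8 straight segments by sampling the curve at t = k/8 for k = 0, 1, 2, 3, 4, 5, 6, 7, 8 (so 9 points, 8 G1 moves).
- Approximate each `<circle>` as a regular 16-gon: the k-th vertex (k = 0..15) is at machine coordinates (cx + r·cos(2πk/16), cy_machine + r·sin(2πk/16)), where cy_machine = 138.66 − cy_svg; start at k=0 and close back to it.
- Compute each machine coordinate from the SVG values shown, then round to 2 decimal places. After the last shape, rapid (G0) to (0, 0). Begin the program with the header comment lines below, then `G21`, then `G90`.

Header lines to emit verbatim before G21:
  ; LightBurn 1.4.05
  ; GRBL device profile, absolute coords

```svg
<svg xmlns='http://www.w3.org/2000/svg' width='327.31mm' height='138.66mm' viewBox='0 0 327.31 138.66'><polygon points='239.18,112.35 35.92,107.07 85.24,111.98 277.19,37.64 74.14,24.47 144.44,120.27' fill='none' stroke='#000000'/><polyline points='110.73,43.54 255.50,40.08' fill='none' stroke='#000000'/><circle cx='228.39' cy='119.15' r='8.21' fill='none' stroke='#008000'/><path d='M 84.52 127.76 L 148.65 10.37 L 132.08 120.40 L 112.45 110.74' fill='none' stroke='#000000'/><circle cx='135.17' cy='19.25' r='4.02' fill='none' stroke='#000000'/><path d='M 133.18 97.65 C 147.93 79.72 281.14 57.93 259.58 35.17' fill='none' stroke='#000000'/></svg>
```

Since the viewBox matches the mm dimensions, user units are millimetres directly. The only transform is the Y-flip y_m = 138.66 − y_svg.

Shape 1 is a closed polygon drawn with `<polygon>`. Its stroke #000000 means cut at S889, F1101. After flipping Y the toolpath is (239.18,26.31) → (35.92,31.59) → (85.24,26.68) → (277.19,101.02) → (74.14,114.19) → (144.44,18.39) → (239.18,26.31), returning to the start.

Shape 2 is a line segment drawn with `<polyline>`. Its stroke #000000 means cut at S889, F1101. After flipping Y the toolpath is (110.73,95.12) → (255.50,98.58).

Shape 3 is a circle drawn with `<circle>`. Its stroke #008000 means engrave at S175, F3488. After flipping Y the toolpath is (236.60,19.51) → (235.98,22.65) → (234.20,25.32) → (231.53,27.10) → (228.39,27.72) → (225.25,27.10) → (222.58,25.32) → (220.80,22.65) → (220.18,19.51) → (220.80,16.37) → (222.58,13.70) → (225.25,11.92) → (228.39,11.30) → (231.53,11.92) → (234.20,13.70) → (235.98,16.37) → (236.60,19.51), returning to the start.

Shape 4 is a open polyline drawn with `<path>`. Its stroke #000000 means cut at S889, F1101. After flipping Y the toolpath is (84.52,10.90) → (148.65,128.29) → (132.08,18.26) → (112.45,27.92).

Shape 5 is a circle drawn with `<circle>`. Its stroke #000000 means cut at S889, F1101. After flipping Y the toolpath is (139.19,119.41) → (138.88,120.95) → (138.01,122.25) → (136.71,123.12) → (135.17,123.43) → (133.63,123.12) → (132.33,122.25) → (131.46,120.95) → (131.15,119.41) → (131.46,117.87) → (132.33,116.57) → (133.63,115.70) → (135.17,115.39) → (136.71,115.70) → (138.01,116.57) → (138.88,117.87) → (139.19,119.41), returning to the start.

Shape 6 is a cubic bezier drawn with `<path>`. Its stroke #000000 means cut at S889, F1101. After flipping Y the toolpath is (133.18,41.01) → (143.73,47.91) → (162.18,55.14) → (185.34,62.66) → (210.00,70.44) → (232.95,78.45) → (251.00,86.65) → (260.94,95.01) → (259.58,103.49).

; LightBurn 1.4.05
; GRBL device profile, absolute coords
G21
G90
G0 X239.18 Y26.31
M3 S889
G1 X35.92 Y31.59 F1101
G1 X85.24 Y26.68
G1 X277.19 Y101.02
G1 X74.14 Y114.19
G1 X144.44 Y18.39
G1 X239.18 Y26.31
M5
G0 X110.73 Y95.12
M3 S889
G1 X255.50 Y98.58 F1101
M5
G0 X236.60 Y19.51
M3 S175
G1 X235.98 Y22.65 F3488
G1 X234.20 Y25.32
G1 X231.53 Y27.10
G1 X228.39 Y27.72
G1 X225.25 Y27.10
G1 X222.58 Y25.32
G1 X220.80 Y22.65
G1 X220.18 Y19.51
G1 X220.80 Y16.37
G1 X222.58 Y13.70
G1 X225.25 Y11.92
G1 X228.39 Y11.30
G1 X231.53 Y11.92
G1 X234.20 Y13.70
G1 X235.98 Y16.37
G1 X236.60 Y19.51
M5
G0 X84.52 Y10.90
M3 S889
G1 X148.65 Y128.29 F1101
G1 X132.08 Y18.26
G1 X112.45 Y27.92
M5
G0 X139.19 Y119.41
M3 S889
G1 X138.88 Y120.95 F1101
G1 X138.01 Y122.25
G1 X136.71 Y123.12
G1 X135.17 Y123.43
G1 X133.63 Y123.12
G1 X132.33 Y122.25
G1 X131.46 Y120.95
G1 X131.15 Y119.41
G1 X131.46 Y117.87
G1 X132.33 Y116.57
G1 X133.63 Y115.70
G1 X135.17 Y115.39
G1 X136.71 Y115.70
G1 X138.01 Y116.57
G1 X138.88 Y117.87
G1 X139.19 Y119.41
M5
G0 X133.18 Y41.01
M3 S889
G1 X143.73 Y47.91 F1101
G1 X162.18 Y55.14
G1 X185.34 Y62.66
G1 X210.00 Y70.44
G1 X232.95 Y78.45
G1 X251.00 Y86.65
G1 X260.94 Y95.01
G1 X259.58 Y103.49
M5
G0 X0.00 Y0.00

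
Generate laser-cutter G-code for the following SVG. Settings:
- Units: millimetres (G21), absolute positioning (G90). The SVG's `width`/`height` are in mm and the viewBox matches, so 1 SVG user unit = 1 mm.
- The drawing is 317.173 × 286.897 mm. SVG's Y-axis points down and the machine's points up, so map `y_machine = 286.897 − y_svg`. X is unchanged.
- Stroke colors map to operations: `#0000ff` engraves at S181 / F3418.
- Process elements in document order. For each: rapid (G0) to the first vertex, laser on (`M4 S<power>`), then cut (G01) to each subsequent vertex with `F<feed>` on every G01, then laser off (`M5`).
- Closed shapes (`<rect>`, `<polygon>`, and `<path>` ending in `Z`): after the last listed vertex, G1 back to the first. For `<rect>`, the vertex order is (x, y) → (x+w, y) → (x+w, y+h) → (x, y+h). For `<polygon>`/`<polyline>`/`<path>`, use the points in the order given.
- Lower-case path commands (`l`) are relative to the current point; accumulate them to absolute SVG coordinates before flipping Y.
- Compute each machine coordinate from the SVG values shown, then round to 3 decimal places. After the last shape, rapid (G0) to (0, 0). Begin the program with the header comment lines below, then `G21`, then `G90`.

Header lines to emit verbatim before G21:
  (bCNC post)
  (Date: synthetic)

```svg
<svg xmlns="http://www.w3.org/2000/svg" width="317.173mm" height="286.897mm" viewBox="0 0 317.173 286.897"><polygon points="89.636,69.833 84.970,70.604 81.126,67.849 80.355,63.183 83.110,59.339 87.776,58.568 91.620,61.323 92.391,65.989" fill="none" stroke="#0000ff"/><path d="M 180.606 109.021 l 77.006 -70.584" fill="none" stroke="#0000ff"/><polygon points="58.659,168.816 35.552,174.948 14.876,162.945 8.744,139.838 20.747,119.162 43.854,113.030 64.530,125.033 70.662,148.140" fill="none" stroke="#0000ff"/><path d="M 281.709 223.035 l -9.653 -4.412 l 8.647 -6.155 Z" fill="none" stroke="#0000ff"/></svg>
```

(bCNC post)
(Date: synthetic)
G21
G90
G0 X89.636 Y217.064
M4 S181
G01 X84.970 Y216.293 F3418
G01 X81.126 Y219.048 F3418
G01 X80.355 Y223.714 F3418
G01 X83.110 Y227.558 F3418
G01 X87.776 Y228.329 F3418
G01 X91.620 Y225.574 F3418
G01 X92.391 Y220.908 F3418
G01 X89.636 Y217.064 F3418
M5
G0 X180.606 Y177.876
M4 S181
G01 X257.612 Y248.460 F3418
M5
G0 X58.659 Y118.081
M4 S181
G01 X35.552 Y111.949 F3418
G01 X14.876 Y123.952 F3418
G01 X8.744 Y147.059 F3418
G01 X20.747 Y167.735 F3418
G01 X43.854 Y173.867 F3418
G01 X64.530 Y161.864 F3418
G01 X70.662 Y138.757 F3418
G01 X58.659 Y118.081 F3418
M5
G0 X281.709 Y63.862
M4 S181
G01 X272.056 Y68.274 F3418
G01 X280.703 Y74.429 F3418
G01 X281.709 Y63.862 F3418
M5
G0 X0.000 Y0.000

1 u = 1 mm; y_m = 286.897 − y.

[1] `<polygon>` regular polygon, #0000ff→engrave S181 F3418: (89.636,217.064) → (84.970,216.293) → (81.126,219.048) → (80.355,223.714) → (83.110,227.558) → (87.776,228.329) → (91.620,225.574) → (92.391,220.908) → (89.636,217.064) (closed)

[2] `<path>` line segment, #0000ff→engrave S181 F3418: (180.606,177.876) → (257.612,248.460)

[3] `<polygon>` regular polygon, #0000ff→engrave S181 F3418: (58.659,118.081) → (35.552,111.949) → (14.876,123.952) → (8.744,147.059) → (20.747,167.735) → (43.854,173.867) → (64.530,161.864) → (70.662,138.757) → (58.659,118.081) (closed)

[4] `<path>` regular polygon, #0000ff→engrave S181 F3418: (281.709,63.862) → (272.056,68.274) → (280.703,74.429) → (281.709,63.862) (closed)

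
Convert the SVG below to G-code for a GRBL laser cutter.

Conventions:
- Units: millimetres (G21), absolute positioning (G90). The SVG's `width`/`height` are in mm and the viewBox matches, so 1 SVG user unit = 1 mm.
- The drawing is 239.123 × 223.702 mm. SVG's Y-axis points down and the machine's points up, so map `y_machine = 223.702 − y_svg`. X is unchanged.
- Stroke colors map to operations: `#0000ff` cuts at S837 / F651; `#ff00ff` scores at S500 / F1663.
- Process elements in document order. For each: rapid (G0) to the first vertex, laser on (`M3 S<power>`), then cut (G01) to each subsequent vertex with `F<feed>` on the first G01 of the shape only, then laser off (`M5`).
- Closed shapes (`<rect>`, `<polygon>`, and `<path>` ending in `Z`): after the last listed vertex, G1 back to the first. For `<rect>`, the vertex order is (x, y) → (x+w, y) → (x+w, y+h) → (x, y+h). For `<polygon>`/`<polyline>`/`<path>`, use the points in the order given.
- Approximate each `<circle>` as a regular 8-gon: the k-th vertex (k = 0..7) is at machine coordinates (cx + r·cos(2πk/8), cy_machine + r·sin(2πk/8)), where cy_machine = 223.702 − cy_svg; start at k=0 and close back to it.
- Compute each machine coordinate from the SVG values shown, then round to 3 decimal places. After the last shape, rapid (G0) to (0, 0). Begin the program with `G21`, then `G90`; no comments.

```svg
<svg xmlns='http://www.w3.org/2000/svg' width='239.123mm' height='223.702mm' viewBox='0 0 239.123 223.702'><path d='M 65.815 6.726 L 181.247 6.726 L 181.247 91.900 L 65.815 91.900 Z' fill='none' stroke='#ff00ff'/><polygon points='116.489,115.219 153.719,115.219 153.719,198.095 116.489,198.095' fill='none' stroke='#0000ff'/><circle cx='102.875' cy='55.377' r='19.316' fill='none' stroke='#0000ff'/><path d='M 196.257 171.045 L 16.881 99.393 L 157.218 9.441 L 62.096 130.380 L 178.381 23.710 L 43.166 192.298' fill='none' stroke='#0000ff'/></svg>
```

G21
G90
G0 X65.815 Y216.976
M3 S500
G01 X181.247 Y216.976 F1663
G01 X181.247 Y131.802
G01 X65.815 Y131.802
G01 X65.815 Y216.976
M5
G0 X116.489 Y108.483
M3 S837
G01 X153.719 Y108.483 F651
G01 X153.719 Y25.607
G01 X116.489 Y25.607
G01 X116.489 Y108.483
M5
G0 X122.191 Y168.325
M3 S837
G01 X116.533 Y181.983 F651
G01 X102.875 Y187.641
G01 X89.217 Y181.983
G01 X83.559 Y168.325
G01 X89.217 Y154.667
G01 X102.875 Y149.009
G01 X116.533 Y154.667
G01 X122.191 Y168.325
M5
G0 X196.257 Y52.657
M3 S837
G01 X16.881 Y124.309 F651
G01 X157.218 Y214.261
G01 X62.096 Y93.322
G01 X178.381 Y199.992
G01 X43.166 Y31.404
M5
G0 X0.000 Y0.000

1 u = 1 mm; y_m = 223.702 − y.

[1] `<path>` rectangle, #ff00ff→score S500 F1663: (65.815,216.976) → (181.247,216.976) → (181.247,131.802) → (65.815,131.802) → (65.815,216.976) (closed)

[2] `<polygon>` rectangle, #0000ff→cut S837 F651: (116.489,108.483) → (153.719,108.483) → (153.719,25.607) → (116.489,25.607) → (116.489,108.483) (closed)

[3] `<circle>` circle, #0000ff→cut S837 F651: (122.191,168.325) → (116.533,181.983) → (102.875,187.641) → (89.217,181.983) → (83.559,168.325) → (89.217,154.667) → (102.875,149.009) → (116.533,154.667) → (122.191,168.325) (closed)

[4] `<path>` open polyline, #0000ff→cut S837 F651: (196.257,52.657) → (16.881,124.309) → (157.218,214.261) → (62.096,93.322) → (178.381,199.992) → (43.166,31.404)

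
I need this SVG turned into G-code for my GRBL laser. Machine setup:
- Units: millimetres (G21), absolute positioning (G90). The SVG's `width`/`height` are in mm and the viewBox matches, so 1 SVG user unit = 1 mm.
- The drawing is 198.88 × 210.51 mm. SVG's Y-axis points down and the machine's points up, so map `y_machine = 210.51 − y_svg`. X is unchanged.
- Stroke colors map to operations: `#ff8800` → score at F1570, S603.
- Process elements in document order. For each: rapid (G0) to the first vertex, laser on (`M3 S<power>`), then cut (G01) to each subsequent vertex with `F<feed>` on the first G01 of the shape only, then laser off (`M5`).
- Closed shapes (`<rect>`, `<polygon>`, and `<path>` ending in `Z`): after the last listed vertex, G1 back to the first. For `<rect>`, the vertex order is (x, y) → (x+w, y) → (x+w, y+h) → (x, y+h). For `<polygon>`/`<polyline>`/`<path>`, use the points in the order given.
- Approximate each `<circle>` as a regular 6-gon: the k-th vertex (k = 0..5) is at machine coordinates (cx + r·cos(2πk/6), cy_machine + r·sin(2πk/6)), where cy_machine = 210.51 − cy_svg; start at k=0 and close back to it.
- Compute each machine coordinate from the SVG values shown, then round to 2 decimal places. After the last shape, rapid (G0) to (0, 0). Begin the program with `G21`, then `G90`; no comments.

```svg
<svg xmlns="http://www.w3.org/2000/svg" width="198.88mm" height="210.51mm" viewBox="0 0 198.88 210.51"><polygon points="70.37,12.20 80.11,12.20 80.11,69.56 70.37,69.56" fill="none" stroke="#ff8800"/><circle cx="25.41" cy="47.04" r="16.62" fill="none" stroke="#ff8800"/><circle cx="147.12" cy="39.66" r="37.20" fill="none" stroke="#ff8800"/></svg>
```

1 u = 1 mm; y_m = 210.51 − y.

[1] `<polygon>` rectangle, #ff8800→score S603 F1570: (70.37,198.31) → (80.11,198.31) → (80.11,140.95) → (70.37,140.95) → (70.37,198.31) (closed)

[2] `<circle>` circle, #ff8800→score S603 F1570: (42.03,163.47) → (33.72,177.86) → (17.10,177.86) → (8.79,163.47) → (17.10,149.08) → (33.72,149.08) → (42.03,163.47) (closed)

[3] `<circle>` circle, #ff8800→score S603 F1570: (184.32,170.85) → (165.72,203.07) → (128.52,203.07) → (109.92,170.85) → (128.52,138.63) → (165.72,138.63) → (184.32,170.85) (closed)

G21
G90
G0 X70.37 Y198.31
M3 S603
G01 X80.11 Y198.31 F1570
G01 X80.11 Y140.95
G01 X70.37 Y140.95
G01 X70.37 Y198.31
M5
G0 X42.03 Y163.47
M3 S603
G01 X33.72 Y177.86 F1570
G01 X17.10 Y177.86
G01 X8.79 Y163.47
G01 X17.10 Y149.08
G01 X33.72 Y149.08
G01 X42.03 Y163.47
M5
G0 X184.32 Y170.85
M3 S603
G01 X165.72 Y203.07 F1570
G01 X128.52 Y203.07
G01 X109.92 Y170.85
G01 X128.52 Y138.63
G01 X165.72 Y138.63
G01 X184.32 Y170.85
M5
G0 X0.00 Y0.00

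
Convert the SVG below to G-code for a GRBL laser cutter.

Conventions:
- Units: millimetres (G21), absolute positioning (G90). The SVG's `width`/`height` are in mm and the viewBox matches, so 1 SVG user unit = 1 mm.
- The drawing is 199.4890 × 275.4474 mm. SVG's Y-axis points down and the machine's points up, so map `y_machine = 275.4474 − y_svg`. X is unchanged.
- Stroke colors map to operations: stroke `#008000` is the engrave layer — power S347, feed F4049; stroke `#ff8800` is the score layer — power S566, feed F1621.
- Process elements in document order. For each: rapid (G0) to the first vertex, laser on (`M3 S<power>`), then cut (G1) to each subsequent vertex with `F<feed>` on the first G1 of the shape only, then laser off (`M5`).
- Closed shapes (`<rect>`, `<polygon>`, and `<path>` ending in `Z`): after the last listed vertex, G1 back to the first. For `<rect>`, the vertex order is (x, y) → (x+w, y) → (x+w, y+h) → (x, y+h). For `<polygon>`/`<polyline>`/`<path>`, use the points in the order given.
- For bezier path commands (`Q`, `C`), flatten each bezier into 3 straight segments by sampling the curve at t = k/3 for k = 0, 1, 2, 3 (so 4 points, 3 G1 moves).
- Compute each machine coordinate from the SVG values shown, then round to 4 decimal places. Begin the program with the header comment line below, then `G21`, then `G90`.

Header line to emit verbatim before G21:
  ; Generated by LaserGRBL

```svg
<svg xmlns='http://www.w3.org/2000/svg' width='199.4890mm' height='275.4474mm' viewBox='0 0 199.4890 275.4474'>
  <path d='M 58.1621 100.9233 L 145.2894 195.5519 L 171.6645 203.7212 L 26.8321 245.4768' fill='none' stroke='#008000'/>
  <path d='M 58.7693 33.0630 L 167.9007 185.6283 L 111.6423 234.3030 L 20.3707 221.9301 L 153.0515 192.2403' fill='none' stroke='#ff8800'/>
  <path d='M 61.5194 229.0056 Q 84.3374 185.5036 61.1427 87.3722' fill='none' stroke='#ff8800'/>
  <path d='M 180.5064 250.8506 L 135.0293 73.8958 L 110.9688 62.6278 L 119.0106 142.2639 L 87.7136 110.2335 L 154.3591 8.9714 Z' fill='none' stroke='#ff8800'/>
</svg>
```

; Generated by LaserGRBL
G21
G90
G0 X58.1621 Y174.5241
M3 S347
G1 X145.2894 Y79.8955 F4049
G1 X171.6645 Y71.7262
G1 X26.8321 Y29.9706
M5
G0 X58.7693 Y242.3844
M3 S566
G1 X167.9007 Y89.8191 F1621
G1 X111.6423 Y41.1444
G1 X20.3707 Y53.5173
G1 X153.0515 Y83.2071
M5
G0 X61.5194 Y46.4418
M3 S566
G1 X71.6189 Y81.5131 F1621
G1 X71.4933 Y128.7242
G1 X61.1427 Y188.0752
M5
G0 X180.5064 Y24.5968
M3 S566
G1 X135.0293 Y201.5516 F1621
G1 X110.9688 Y212.8196
G1 X119.0106 Y133.1835
G1 X87.7136 Y165.2139
G1 X154.3591 Y266.4760
G1 X180.5064 Y24.5968
M5

1 u = 1 mm; y_m = 275.4474 − y.

[1] `<path>` open polyline, #008000→engrave S347 F4049: (58.1621,174.5241) → (145.2894,79.8955) → (171.6645,71.7262) → (26.8321,29.9706)

[2] `<path>` open polyline, #ff8800→score S566 F1621: (58.7693,242.3844) → (167.9007,89.8191) → (111.6423,41.1444) → (20.3707,53.5173) → (153.0515,83.2071)

[3] `<path>` quadratic bezier, #ff8800→score S566 F1621: (61.5194,46.4418) → (71.6189,81.5131) → (71.4933,128.7242) → (61.1427,188.0752)

[4] `<path>` closed polygon, #ff8800→score S566 F1621: (180.5064,24.5968) → (135.0293,201.5516) → (110.9688,212.8196) → (119.0106,133.1835) → (87.7136,165.2139) → (154.3591,266.4760) → (180.5064,24.5968) (closed)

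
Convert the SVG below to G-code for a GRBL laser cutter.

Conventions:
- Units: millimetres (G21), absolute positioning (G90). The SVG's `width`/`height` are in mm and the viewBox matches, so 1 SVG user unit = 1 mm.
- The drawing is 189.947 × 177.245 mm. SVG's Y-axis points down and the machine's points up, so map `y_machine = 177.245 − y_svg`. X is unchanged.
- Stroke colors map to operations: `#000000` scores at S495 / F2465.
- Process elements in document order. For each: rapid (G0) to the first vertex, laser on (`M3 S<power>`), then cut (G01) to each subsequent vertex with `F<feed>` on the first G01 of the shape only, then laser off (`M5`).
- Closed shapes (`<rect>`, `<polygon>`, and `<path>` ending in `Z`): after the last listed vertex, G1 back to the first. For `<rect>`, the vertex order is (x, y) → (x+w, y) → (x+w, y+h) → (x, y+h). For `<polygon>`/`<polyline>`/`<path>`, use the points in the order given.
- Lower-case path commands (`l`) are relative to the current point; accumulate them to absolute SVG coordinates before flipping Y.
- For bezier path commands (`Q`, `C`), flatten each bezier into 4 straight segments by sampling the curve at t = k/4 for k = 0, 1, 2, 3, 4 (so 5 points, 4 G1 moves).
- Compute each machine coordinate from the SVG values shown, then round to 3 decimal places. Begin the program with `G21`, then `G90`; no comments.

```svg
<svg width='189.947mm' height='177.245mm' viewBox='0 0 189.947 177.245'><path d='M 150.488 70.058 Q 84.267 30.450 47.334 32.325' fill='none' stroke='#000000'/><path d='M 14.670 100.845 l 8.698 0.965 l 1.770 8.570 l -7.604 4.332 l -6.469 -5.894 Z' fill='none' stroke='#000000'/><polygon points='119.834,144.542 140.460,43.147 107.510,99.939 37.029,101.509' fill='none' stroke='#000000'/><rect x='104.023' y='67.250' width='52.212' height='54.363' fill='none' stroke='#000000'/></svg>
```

1 u = 1 mm; y_m = 177.245 − y.

[1] `<path>` quadratic bezier, #000000→score S495 F2465: (150.488,107.187) → (119.208,124.398) → (91.589,136.424) → (67.631,143.265) → (47.334,144.920)

[2] `<path>` regular polygon, #000000→score S495 F2465: (14.670,76.400) → (23.368,75.435) → (25.138,66.865) → (17.534,62.533) → (11.065,68.427) → (14.670,76.400) (closed)

[3] `<polygon>` closed polygon, #000000→score S495 F2465: (119.834,32.703) → (140.460,134.098) → (107.510,77.306) → (37.029,75.736) → (119.834,32.703) (closed)

[4] `<rect>` rectangle, #000000→score S495 F2465: (104.023,109.995) → (156.235,109.995) → (156.235,55.632) → (104.023,55.632) → (104.023,109.995) (closed)

G21
G90
G0 X150.488 Y107.187
M3 S495
G01 X119.208 Y124.398 F2465
G01 X91.589 Y136.424
G01 X67.631 Y143.265
G01 X47.334 Y144.920
M5
G0 X14.670 Y76.400
M3 S495
G01 X23.368 Y75.435 F2465
G01 X25.138 Y66.865
G01 X17.534 Y62.533
G01 X11.065 Y68.427
G01 X14.670 Y76.400
M5
G0 X119.834 Y32.703
M3 S495
G01 X140.460 Y134.098 F2465
G01 X107.510 Y77.306
G01 X37.029 Y75.736
G01 X119.834 Y32.703
M5
G0 X104.023 Y109.995
M3 S495
G01 X156.235 Y109.995 F2465
G01 X156.235 Y55.632
G01 X104.023 Y55.632
G01 X104.023 Y109.995
M5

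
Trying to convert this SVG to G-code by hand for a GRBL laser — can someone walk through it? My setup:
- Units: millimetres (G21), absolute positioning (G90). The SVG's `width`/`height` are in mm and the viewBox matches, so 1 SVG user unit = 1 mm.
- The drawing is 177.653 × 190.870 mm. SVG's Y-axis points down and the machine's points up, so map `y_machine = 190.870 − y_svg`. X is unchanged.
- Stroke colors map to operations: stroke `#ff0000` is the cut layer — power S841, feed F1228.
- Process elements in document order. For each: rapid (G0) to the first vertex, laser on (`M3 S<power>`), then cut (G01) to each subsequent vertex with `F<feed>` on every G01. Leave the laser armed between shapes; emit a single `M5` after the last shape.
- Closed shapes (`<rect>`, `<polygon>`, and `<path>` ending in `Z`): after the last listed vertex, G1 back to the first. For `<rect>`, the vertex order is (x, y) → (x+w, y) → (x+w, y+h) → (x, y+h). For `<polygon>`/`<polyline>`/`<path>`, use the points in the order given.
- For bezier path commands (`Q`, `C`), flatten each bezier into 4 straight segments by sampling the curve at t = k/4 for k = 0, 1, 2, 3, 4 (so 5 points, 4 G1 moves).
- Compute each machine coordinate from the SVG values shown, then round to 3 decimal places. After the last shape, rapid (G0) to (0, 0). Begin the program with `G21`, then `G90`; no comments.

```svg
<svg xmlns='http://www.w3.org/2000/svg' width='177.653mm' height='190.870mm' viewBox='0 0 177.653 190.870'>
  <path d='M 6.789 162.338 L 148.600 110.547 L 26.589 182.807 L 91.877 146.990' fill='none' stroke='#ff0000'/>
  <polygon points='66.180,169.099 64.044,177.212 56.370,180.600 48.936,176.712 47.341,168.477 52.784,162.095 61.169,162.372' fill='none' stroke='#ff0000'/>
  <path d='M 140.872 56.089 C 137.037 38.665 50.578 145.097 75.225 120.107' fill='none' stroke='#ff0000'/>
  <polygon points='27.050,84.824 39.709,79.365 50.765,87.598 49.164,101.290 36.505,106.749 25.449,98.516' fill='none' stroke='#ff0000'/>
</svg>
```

G21
G90
G0 X6.789 Y28.532
M3 S841
G01 X148.600 Y80.323 F1228
G01 X26.589 Y8.063 F1228
G01 X91.877 Y43.880 F1228
G0 X66.180 Y21.771
M3 S841
G01 X64.044 Y13.658 F1228
G01 X56.370 Y10.270 F1228
G01 X48.936 Y14.158 F1228
G01 X47.341 Y22.393 F1228
G01 X52.784 Y28.775 F1228
G01 X61.169 Y28.498 F1228
G01 X66.180 Y21.771 F1228
G0 X140.872 Y134.781
M3 S841
G01 X125.531 Y128.615 F1228
G01 X97.368 Y99.935 F1228
G01 X74.545 Y72.673 F1228
G01 X75.225 Y70.763 F1228
G0 X27.050 Y106.046
M3 S841
G01 X39.709 Y111.505 F1228
G01 X50.765 Y103.272 F1228
G01 X49.164 Y89.580 F1228
G01 X36.505 Y84.121 F1228
G01 X25.449 Y92.354 F1228
G01 X27.050 Y106.046 F1228
M5
G0 X0.000 Y0.000

1 u = 1 mm; y_m = 190.870 − y.

[1] `<path>` open polyline, #ff0000→cut S841 F1228: (6.789,28.532) → (148.600,80.323) → (26.589,8.063) → (91.877,43.880)

[2] `<polygon>` regular polygon, #ff0000→cut S841 F1228: (66.180,21.771) → (64.044,13.658) → (56.370,10.270) → (48.936,14.158) → (47.341,22.393) → (52.784,28.775) → (61.169,28.498) → (66.180,21.771) (closed)

[3] `<path>` cubic bezier, #ff0000→cut S841 F1228: (140.872,134.781) → (125.531,128.615) → (97.368,99.935) → (74.545,72.673) → (75.225,70.763)

[4] `<polygon>` regular polygon, #ff0000→cut S841 F1228: (27.050,106.046) → (39.709,111.505) → (50.765,103.272) → (49.164,89.580) → (36.505,84.121) → (25.449,92.354) → (27.050,106.046) (closed)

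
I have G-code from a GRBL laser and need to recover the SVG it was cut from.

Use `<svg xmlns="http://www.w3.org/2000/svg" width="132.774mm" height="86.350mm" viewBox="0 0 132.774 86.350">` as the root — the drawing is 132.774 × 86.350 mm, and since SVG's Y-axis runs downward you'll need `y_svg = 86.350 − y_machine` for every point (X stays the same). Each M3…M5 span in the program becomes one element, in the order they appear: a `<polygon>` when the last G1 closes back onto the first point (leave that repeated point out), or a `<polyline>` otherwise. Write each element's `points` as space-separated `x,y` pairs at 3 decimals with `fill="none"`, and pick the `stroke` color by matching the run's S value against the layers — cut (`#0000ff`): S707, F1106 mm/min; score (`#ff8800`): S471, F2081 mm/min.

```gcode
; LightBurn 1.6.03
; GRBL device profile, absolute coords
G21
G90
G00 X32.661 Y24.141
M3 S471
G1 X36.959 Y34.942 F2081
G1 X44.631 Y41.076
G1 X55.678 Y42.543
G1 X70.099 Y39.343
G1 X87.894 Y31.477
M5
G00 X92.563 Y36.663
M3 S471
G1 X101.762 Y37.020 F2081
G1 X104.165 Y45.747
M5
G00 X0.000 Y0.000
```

Machine Y-up, SVG Y-down with viewBox height 86.350, so y_svg = 86.350 − y_machine; X carries over. Every run uses S471, so all elements get stroke `#ff8800` (score).

Run 1: The run is open, so emit a `<polyline>` with points (Y-flipped): 32.661,62.209 36.959,51.408 44.631,45.274 55.678,43.807 70.099,47.007 87.894,54.873.

Run 2: The run is open, so emit a `<polyline>` with points (Y-flipped): 92.563,49.687 101.762,49.330 104.165,40.603.

<svg xmlns="http://www.w3.org/2000/svg" width="132.774mm" height="86.350mm" viewBox="0 0 132.774 86.350">
  <polyline points="32.661,62.209 36.959,51.408 44.631,45.274 55.678,43.807 70.099,47.007 87.894,54.873" fill="none" stroke="#ff8800"/>
  <polyline points="92.563,49.687 101.762,49.330 104.165,40.603" fill="none" stroke="#ff8800"/>
</svg>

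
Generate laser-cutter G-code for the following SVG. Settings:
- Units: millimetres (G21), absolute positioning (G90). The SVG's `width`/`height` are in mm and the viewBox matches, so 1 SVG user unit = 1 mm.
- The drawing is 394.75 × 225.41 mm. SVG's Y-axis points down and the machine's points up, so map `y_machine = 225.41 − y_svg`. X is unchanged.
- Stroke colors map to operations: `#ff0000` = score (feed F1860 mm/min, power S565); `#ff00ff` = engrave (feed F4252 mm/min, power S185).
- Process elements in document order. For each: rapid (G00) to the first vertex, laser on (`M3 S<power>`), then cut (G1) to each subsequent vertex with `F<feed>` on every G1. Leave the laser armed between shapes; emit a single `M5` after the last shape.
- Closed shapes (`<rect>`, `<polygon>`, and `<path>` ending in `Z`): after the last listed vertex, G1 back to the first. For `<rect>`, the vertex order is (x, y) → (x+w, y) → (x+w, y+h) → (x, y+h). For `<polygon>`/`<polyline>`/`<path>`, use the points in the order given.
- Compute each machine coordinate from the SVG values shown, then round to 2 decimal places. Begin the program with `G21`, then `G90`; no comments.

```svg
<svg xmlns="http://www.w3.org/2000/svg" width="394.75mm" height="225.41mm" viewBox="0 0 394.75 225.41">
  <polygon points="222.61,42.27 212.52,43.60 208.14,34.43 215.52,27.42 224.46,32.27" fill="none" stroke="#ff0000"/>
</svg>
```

G21
G90
G00 X222.61 Y183.14
M3 S565
G1 X212.52 Y181.81 F1860
G1 X208.14 Y190.98 F1860
G1 X215.52 Y197.99 F1860
G1 X224.46 Y193.14 F1860
G1 X222.61 Y183.14 F1860
M5

viewBox `0 0 394.75 225.41` with mm width/height → 1 unit = 1 mm. Flip: y_m = 225.41 − y_svg.

**Shape 1** — `<polygon>` regular polygon, stroke `#ff0000` → score (S565, F1860). Machine vertices: (222.61,183.14) → (212.52,181.81) → (208.14,190.98) → (215.52,197.99) → (224.46,193.14) → (222.61,183.14). Closed: final G1 returns to the first vertex.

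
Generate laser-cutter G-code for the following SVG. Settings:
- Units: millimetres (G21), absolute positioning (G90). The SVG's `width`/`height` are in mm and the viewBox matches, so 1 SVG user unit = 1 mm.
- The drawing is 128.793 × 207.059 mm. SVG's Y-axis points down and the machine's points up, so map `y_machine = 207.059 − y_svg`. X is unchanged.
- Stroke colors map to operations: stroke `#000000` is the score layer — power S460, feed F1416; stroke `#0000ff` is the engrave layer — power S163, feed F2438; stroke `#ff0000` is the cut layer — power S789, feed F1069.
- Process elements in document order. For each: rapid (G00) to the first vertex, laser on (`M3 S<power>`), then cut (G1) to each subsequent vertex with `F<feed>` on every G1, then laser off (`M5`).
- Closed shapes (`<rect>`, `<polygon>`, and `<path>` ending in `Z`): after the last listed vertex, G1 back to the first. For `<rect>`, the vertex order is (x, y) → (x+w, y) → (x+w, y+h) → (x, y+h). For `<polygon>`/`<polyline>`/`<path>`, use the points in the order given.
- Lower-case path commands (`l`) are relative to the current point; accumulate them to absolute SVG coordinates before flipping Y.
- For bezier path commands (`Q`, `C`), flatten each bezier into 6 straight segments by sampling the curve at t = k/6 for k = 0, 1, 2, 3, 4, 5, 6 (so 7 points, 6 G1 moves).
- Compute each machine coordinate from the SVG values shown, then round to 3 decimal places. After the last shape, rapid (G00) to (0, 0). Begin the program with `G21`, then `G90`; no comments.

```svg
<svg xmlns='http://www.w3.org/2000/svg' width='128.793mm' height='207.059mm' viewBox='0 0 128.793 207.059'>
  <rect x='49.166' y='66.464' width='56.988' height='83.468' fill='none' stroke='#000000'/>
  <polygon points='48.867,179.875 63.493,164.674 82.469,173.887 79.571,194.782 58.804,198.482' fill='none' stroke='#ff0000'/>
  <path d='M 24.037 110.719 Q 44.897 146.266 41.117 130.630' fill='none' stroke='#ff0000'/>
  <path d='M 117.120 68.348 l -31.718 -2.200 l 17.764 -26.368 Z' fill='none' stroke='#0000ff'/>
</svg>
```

G21
G90
G00 X49.166 Y140.595
M3 S460
G1 X106.154 Y140.595 F1416
G1 X106.154 Y57.127 F1416
G1 X49.166 Y57.127 F1416
G1 X49.166 Y140.595 F1416
M5
G00 X48.867 Y27.184
M3 S789
G1 X63.493 Y42.385 F1069
G1 X82.469 Y33.172 F1069
G1 X79.571 Y12.277 F1069
G1 X58.804 Y8.577 F1069
G1 X48.867 Y27.184 F1069
M5
G00 X24.037 Y96.340
M3 S789
G1 X30.306 Y85.913 F1069
G1 X35.206 Y78.329 F1069
G1 X38.737 Y73.589 F1069
G1 X40.899 Y71.692 F1069
G1 X41.693 Y72.639 F1069
G1 X41.117 Y76.429 F1069
M5
G00 X117.120 Y138.711
M3 S163
G1 X85.402 Y140.911 F2438
G1 X103.166 Y167.279 F2438
G1 X117.120 Y138.711 F2438
M5
G00 X0.000 Y0.000

1 u = 1 mm; y_m = 207.059 − y.

[1] `<rect>` rectangle, #000000→score S460 F1416: (49.166,140.595) → (106.154,140.595) → (106.154,57.127) → (49.166,57.127) → (49.166,140.595) (closed)

[2] `<polygon>` regular polygon, #ff0000→cut S789 F1069: (48.867,27.184) → (63.493,42.385) → (82.469,33.172) → (79.571,12.277) → (58.804,8.577) → (48.867,27.184) (closed)

[3] `<path>` quadratic bezier, #ff0000→cut S789 F1069: (24.037,96.340) → (30.306,85.913) → (35.206,78.329) → (38.737,73.589) → (40.899,71.692) → (41.693,72.639) → (41.117,76.429)

[4] `<path>` regular polygon, #0000ff→engrave S163 F2438: (117.120,138.711) → (85.402,140.911) → (103.166,167.279) → (117.120,138.711) (closed)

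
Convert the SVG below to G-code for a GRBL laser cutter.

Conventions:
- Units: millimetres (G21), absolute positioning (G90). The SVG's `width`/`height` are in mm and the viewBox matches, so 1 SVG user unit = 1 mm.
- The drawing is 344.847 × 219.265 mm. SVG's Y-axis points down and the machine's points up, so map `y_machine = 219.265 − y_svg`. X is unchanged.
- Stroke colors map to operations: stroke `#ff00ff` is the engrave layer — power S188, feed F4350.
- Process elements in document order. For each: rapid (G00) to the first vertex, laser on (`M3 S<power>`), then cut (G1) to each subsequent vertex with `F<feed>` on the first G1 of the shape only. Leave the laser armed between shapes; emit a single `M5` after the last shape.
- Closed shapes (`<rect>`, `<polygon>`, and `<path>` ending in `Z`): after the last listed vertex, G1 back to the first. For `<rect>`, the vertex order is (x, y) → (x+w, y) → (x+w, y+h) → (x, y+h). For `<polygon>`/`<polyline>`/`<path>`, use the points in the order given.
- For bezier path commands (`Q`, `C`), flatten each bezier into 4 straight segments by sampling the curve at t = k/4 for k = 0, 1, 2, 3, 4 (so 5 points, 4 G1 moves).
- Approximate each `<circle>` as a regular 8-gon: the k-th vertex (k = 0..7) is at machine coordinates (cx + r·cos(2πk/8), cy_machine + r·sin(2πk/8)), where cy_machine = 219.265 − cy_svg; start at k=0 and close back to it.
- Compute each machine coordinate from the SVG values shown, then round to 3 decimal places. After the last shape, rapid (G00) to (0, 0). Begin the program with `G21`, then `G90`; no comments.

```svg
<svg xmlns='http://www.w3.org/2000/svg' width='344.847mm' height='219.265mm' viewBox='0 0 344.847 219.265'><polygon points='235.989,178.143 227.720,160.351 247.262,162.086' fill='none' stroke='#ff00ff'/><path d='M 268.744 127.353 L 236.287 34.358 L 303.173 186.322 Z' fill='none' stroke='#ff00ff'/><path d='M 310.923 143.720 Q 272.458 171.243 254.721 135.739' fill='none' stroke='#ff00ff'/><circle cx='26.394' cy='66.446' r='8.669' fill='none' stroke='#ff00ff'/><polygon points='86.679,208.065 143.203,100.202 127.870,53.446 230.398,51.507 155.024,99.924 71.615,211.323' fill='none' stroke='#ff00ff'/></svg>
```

viewBox `0 0 344.847 219.265` with mm width/height → 1 unit = 1 mm. Flip: y_m = 219.265 − y_svg.

**Shape 1** — `<polygon>` regular polygon, stroke `#ff00ff` → engrave (S188, F4350). Machine vertices: (235.989,41.122) → (227.720,58.914) → (247.262,57.179) → (235.989,41.122). Closed: final G1 returns to the first vertex.

**Shape 2** — `<path>` closed polygon, stroke `#ff00ff` → engrave (S188, F4350). Machine vertices: (268.744,91.912) → (236.287,184.907) → (303.173,32.943) → (268.744,91.912). Closed: final G1 returns to the first vertex.

**Shape 3** — `<path>` quadratic bezier, stroke `#ff00ff` → engrave (S188, F4350). Control points (SVG): P0=(310.923,143.720), P1=(272.458,171.243), P2=(254.721,135.739); sampled at t=k/4. Machine vertices: (310.923,75.545) → (292.986,65.723) → (277.640,63.779) → (264.885,69.713) → (254.721,83.526). Open path.

**Shape 4** — `<circle>` circle, stroke `#ff00ff` → engrave (S188, F4350). Machine vertices: (35.063,152.819) → (32.524,158.949) → (26.394,161.488) → (20.264,158.949) → (17.725,152.819) → (20.264,146.689) → (26.394,144.150) → (32.524,146.689) → (35.063,152.819). Closed: final G1 returns to the first vertex.

**Shape 5** — `<polygon>` closed polygon, stroke `#ff00ff` → engrave (S188, F4350). Machine vertices: (86.679,11.200) → (143.203,119.063) → (127.870,165.819) → (230.398,167.758) → (155.024,119.341) → (71.615,7.942) → (86.679,11.200). Closed: final G1 returns to the first vertex.

G21
G90
G00 X235.989 Y41.122
M3 S188
G1 X227.720 Y58.914 F4350
G1 X247.262 Y57.179
G1 X235.989 Y41.122
G00 X268.744 Y91.912
M3 S188
G1 X236.287 Y184.907 F4350
G1 X303.173 Y32.943
G1 X268.744 Y91.912
G00 X310.923 Y75.545
M3 S188
G1 X292.986 Y65.723 F4350
G1 X277.640 Y63.779
G1 X264.885 Y69.713
G1 X254.721 Y83.526
G00 X35.063 Y152.819
M3 S188
G1 X32.524 Y158.949 F4350
G1 X26.394 Y161.488
G1 X20.264 Y158.949
G1 X17.725 Y152.819
G1 X20.264 Y146.689
G1 X26.394 Y144.150
G1 X32.524 Y146.689
G1 X35.063 Y152.819
G00 X86.679 Y11.200
M3 S188
G1 X143.203 Y119.063 F4350
G1 X127.870 Y165.819
G1 X230.398 Y167.758
G1 X155.024 Y119.341
G1 X71.615 Y7.942
G1 X86.679 Y11.200
M5
G00 X0.000 Y0.000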